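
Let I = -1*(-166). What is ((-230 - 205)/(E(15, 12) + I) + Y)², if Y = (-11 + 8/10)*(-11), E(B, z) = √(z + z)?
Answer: 56884824308151/4737568900 + 656171487*√6/94751378 ≈ 12024.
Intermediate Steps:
E(B, z) = √2*√z (E(B, z) = √(2*z) = √2*√z)
I = 166
Y = 561/5 (Y = (-11 + 8*(⅒))*(-11) = (-11 + ⅘)*(-11) = -51/5*(-11) = 561/5 ≈ 112.20)
((-230 - 205)/(E(15, 12) + I) + Y)² = ((-230 - 205)/(√2*√12 + 166) + 561/5)² = (-435/(√2*(2*√3) + 166) + 561/5)² = (-435/(2*√6 + 166) + 561/5)² = (-435/(166 + 2*√6) + 561/5)² = (561/5 - 435/(166 + 2*√6))²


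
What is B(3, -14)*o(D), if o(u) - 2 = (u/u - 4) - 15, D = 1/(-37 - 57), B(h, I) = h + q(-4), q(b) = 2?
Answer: -80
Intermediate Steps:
B(h, I) = 2 + h (B(h, I) = h + 2 = 2 + h)
D = -1/94 (D = 1/(-94) = -1/94 ≈ -0.010638)
o(u) = -16 (o(u) = 2 + ((u/u - 4) - 15) = 2 + ((1 - 4) - 15) = 2 + (-3 - 15) = 2 - 18 = -16)
B(3, -14)*o(D) = (2 + 3)*(-16) = 5*(-16) = -80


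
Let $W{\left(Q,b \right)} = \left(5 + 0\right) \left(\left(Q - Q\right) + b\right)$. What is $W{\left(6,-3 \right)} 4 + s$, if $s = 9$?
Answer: $-51$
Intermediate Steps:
$W{\left(Q,b \right)} = 5 b$ ($W{\left(Q,b \right)} = 5 \left(0 + b\right) = 5 b$)
$W{\left(6,-3 \right)} 4 + s = 5 \left(-3\right) 4 + 9 = \left(-15\right) 4 + 9 = -60 + 9 = -51$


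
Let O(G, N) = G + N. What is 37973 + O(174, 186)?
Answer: 38333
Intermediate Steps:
37973 + O(174, 186) = 37973 + (174 + 186) = 37973 + 360 = 38333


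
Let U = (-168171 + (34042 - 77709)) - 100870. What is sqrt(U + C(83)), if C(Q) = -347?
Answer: I*sqrt(313055) ≈ 559.51*I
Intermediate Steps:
U = -312708 (U = (-168171 - 43667) - 100870 = -211838 - 100870 = -312708)
sqrt(U + C(83)) = sqrt(-312708 - 347) = sqrt(-313055) = I*sqrt(313055)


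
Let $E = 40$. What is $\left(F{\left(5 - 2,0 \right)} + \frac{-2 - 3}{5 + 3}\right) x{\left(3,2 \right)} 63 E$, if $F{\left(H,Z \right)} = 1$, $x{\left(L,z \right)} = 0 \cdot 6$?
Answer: $0$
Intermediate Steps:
$x{\left(L,z \right)} = 0$
$\left(F{\left(5 - 2,0 \right)} + \frac{-2 - 3}{5 + 3}\right) x{\left(3,2 \right)} 63 E = \left(1 + \frac{-2 - 3}{5 + 3}\right) 0 \cdot 63 \cdot 40 = \left(1 - \frac{5}{8}\right) 0 \cdot 63 \cdot 40 = \frac{3}{8} \cdot 0 \cdot 63 \cdot 40 = 0 \cdot 63 \cdot 40 = 0 \cdot 40 = 0$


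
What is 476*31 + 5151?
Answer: 19907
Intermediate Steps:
476*31 + 5151 = 14756 + 5151 = 19907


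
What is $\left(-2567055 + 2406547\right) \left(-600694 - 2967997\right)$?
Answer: $572803455028$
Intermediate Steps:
$\left(-2567055 + 2406547\right) \left(-600694 - 2967997\right) = \left(-160508\right) \left(-3568691\right) = 572803455028$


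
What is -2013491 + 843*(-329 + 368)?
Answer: -1980614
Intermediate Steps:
-2013491 + 843*(-329 + 368) = -2013491 + 843*39 = -2013491 + 32877 = -1980614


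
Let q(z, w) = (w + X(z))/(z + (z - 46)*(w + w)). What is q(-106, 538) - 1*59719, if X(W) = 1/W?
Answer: -1035990219839/17347748 ≈ -59719.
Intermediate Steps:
q(z, w) = (w + 1/z)/(z + 2*w*(-46 + z)) (q(z, w) = (w + 1/z)/(z + (z - 46)*(w + w)) = (w + 1/z)/(z + (-46 + z)*(2*w)) = (w + 1/z)/(z + 2*w*(-46 + z)))
q(-106, 538) - 1*59719 = (1 + 538*(-106))/((-106)*(-106 - 92*538 + 2*538*(-106))) - 1*59719 = -(1 - 57028)/(106*(-106 - 49496 - 114056)) - 59719 = -1/106*(-57027)/(-163658) - 59719 = -1/106*(-1/163658)*(-57027) - 59719 = -57027/17347748 - 59719 = -1035990219839/17347748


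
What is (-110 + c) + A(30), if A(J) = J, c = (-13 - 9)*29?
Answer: -718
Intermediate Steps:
c = -638 (c = -22*29 = -638)
(-110 + c) + A(30) = (-110 - 638) + 30 = -748 + 30 = -718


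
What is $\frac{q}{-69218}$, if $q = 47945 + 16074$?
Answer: $- \frac{64019}{69218} \approx -0.92489$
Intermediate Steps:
$q = 64019$
$\frac{q}{-69218} = \frac{64019}{-69218} = 64019 \left(- \frac{1}{69218}\right) = - \frac{64019}{69218}$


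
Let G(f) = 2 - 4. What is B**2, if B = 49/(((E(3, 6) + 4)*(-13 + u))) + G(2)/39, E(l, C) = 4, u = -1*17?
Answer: 635209/9734400 ≈ 0.065254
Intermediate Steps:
G(f) = -2
u = -17
B = -797/3120 (B = 49/(((4 + 4)*(-13 - 17))) - 2/39 = 49/((8*(-30))) - 2*1/39 = 49/(-240) - 2/39 = 49*(-1/240) - 2/39 = -49/240 - 2/39 = -797/3120 ≈ -0.25545)
B**2 = (-797/3120)**2 = 635209/9734400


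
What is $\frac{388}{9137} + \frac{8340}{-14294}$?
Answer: $- \frac{35328254}{65302139} \approx -0.541$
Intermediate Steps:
$\frac{388}{9137} + \frac{8340}{-14294} = 388 \cdot \frac{1}{9137} + 8340 \left(- \frac{1}{14294}\right) = \frac{388}{9137} - \frac{4170}{7147} = - \frac{35328254}{65302139}$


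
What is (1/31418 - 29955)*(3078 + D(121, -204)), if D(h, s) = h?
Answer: -3010662678611/31418 ≈ -9.5826e+7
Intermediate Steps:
(1/31418 - 29955)*(3078 + D(121, -204)) = (1/31418 - 29955)*(3078 + 121) = (1/31418 - 29955)*3199 = -941126189/31418*3199 = -3010662678611/31418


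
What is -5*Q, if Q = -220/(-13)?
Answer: -1100/13 ≈ -84.615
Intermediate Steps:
Q = 220/13 (Q = -220*(-1/13) = 220/13 ≈ 16.923)
-5*Q = -5*220/13 = -1100/13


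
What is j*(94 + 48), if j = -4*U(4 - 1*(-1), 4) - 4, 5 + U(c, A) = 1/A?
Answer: 2130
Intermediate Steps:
U(c, A) = -5 + 1/A
j = 15 (j = -4*(-5 + 1/4) - 4 = -4*(-5 + ¼) - 4 = -4*(-19/4) - 4 = 19 - 4 = 15)
j*(94 + 48) = 15*(94 + 48) = 15*142 = 2130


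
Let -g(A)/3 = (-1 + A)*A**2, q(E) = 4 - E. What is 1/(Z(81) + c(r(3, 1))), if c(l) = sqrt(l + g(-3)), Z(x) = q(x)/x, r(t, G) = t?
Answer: 6237/722342 + 6561*sqrt(111)/722342 ≈ 0.10433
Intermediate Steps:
Z(x) = (4 - x)/x
g(A) = -3*A**2*(-1 + A) (g(A) = -3*(-1 + A)*A**2 = -3*A**2*(-1 + A))
c(l) = sqrt(108 + l) (c(l) = sqrt(l + 3*(-3)**2*(1 - 1*(-3))) = sqrt(l + 3*9*(1 + 3)) = sqrt(l + 3*9*4) = sqrt(l + 108) = sqrt(108 + l))
1/(Z(81) + c(r(3, 1))) = 1/((4 - 1*81)/81 + sqrt(108 + 3)) = 1/((4 - 81)/81 + sqrt(111)) = 1/((1/81)*(-77) + sqrt(111)) = 1/(-77/81 + sqrt(111))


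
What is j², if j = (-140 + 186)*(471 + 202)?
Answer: 958397764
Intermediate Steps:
j = 30958 (j = 46*673 = 30958)
j² = 30958² = 958397764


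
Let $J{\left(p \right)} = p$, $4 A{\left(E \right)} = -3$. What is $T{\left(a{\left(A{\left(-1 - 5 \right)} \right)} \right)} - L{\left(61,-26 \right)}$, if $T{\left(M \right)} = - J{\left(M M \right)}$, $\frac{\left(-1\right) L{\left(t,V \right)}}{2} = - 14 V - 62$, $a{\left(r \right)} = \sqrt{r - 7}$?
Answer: $\frac{2447}{4} \approx 611.75$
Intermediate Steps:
$A{\left(E \right)} = - \frac{3}{4}$ ($A{\left(E \right)} = \frac{1}{4} \left(-3\right) = - \frac{3}{4}$)
$a{\left(r \right)} = \sqrt{-7 + r}$
$L{\left(t,V \right)} = 124 + 28 V$ ($L{\left(t,V \right)} = - 2 \left(- 14 V - 62\right) = - 2 \left(-62 - 14 V\right) = 124 + 28 V$)
$T{\left(M \right)} = - M^{2}$ ($T{\left(M \right)} = - M M = - M^{2}$)
$T{\left(a{\left(A{\left(-1 - 5 \right)} \right)} \right)} - L{\left(61,-26 \right)} = - \left(\sqrt{-7 - \frac{3}{4}}\right)^{2} - \left(124 + 28 \left(-26\right)\right) = - \left(\sqrt{- \frac{31}{4}}\right)^{2} - \left(124 - 728\right) = - \left(\frac{i \sqrt{31}}{2}\right)^{2} - -604 = \left(-1\right) \left(- \frac{31}{4}\right) + 604 = \frac{31}{4} + 604 = \frac{2447}{4}$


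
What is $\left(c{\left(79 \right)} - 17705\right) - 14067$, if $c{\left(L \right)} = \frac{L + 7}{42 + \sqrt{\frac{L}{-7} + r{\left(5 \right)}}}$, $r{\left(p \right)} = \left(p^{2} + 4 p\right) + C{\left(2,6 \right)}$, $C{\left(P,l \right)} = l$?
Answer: $\frac{2 \left(- 667169 \sqrt{7} - 15886 \sqrt{278}\right)}{\sqrt{278} + 42 \sqrt{7}} \approx -31770.0$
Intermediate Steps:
$r{\left(p \right)} = 6 + p^{2} + 4 p$ ($r{\left(p \right)} = \left(p^{2} + 4 p\right) + 6 = 6 + p^{2} + 4 p$)
$c{\left(L \right)} = \frac{7 + L}{42 + \sqrt{51 - \frac{L}{7}}}$ ($c{\left(L \right)} = \frac{L + 7}{42 + \sqrt{\frac{L}{-7} + \left(6 + 5^{2} + 4 \cdot 5\right)}} = \frac{7 + L}{42 + \sqrt{L \left(- \frac{1}{7}\right) + \left(6 + 25 + 20\right)}} = \frac{7 + L}{42 + \sqrt{- \frac{L}{7} + 51}} = \frac{7 + L}{42 + \sqrt{51 - \frac{L}{7}}}$)
$\left(c{\left(79 \right)} - 17705\right) - 14067 = \left(\frac{\sqrt{7} \left(7 + 79\right)}{\sqrt{357 - 79} + 42 \sqrt{7}} - 17705\right) - 14067 = \left(\sqrt{7} \frac{1}{\sqrt{357 - 79} + 42 \sqrt{7}} \cdot 86 - 17705\right) - 14067 = \left(\sqrt{7} \frac{1}{\sqrt{278} + 42 \sqrt{7}} \cdot 86 - 17705\right) - 14067 = \left(\frac{86 \sqrt{7}}{\sqrt{278} + 42 \sqrt{7}} - 17705\right) - 14067 = \left(-17705 + \frac{86 \sqrt{7}}{\sqrt{278} + 42 \sqrt{7}}\right) - 14067 = -31772 + \frac{86 \sqrt{7}}{\sqrt{278} + 42 \sqrt{7}}$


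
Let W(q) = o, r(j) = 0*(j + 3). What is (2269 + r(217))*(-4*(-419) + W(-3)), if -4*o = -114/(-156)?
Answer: 395452665/104 ≈ 3.8024e+6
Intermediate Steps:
o = -19/104 (o = -(-57)/(2*(-156)) = -(-57)*(-1)/(2*156) = -¼*19/26 = -19/104 ≈ -0.18269)
r(j) = 0 (r(j) = 0*(3 + j) = 0)
W(q) = -19/104
(2269 + r(217))*(-4*(-419) + W(-3)) = (2269 + 0)*(-4*(-419) - 19/104) = 2269*(1676 - 19/104) = 2269*(174285/104) = 395452665/104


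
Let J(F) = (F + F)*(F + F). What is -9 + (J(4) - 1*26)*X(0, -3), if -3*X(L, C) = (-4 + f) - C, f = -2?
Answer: 29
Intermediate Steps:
J(F) = 4*F² (J(F) = (2*F)*(2*F) = 4*F²)
X(L, C) = 2 + C/3 (X(L, C) = -((-4 - 2) - C)/3 = -(-6 - C)/3 = 2 + C/3)
-9 + (J(4) - 1*26)*X(0, -3) = -9 + (4*4² - 1*26)*(2 + (⅓)*(-3)) = -9 + (4*16 - 26)*(2 - 1) = -9 + (64 - 26)*1 = -9 + 38*1 = -9 + 38 = 29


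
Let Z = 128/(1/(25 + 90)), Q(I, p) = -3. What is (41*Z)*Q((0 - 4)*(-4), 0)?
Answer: -1810560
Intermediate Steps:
Z = 14720 (Z = 128/(1/115) = 128*115 = 14720)
(41*Z)*Q((0 - 4)*(-4), 0) = (41*14720)*(-3) = 603520*(-3) = -1810560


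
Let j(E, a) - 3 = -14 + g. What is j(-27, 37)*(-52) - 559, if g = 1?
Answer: -39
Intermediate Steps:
j(E, a) = -10 (j(E, a) = 3 + (-14 + 1) = 3 - 13 = -10)
j(-27, 37)*(-52) - 559 = -10*(-52) - 559 = 520 - 559 = -39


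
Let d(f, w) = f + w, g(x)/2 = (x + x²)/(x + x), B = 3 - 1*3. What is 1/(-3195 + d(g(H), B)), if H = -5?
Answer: -1/3199 ≈ -0.00031260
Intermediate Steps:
B = 0 (B = 3 - 3 = 0)
g(x) = (x + x²)/x (g(x) = 2*((x + x²)/(x + x)) = 2*((x + x²)/((2*x))) = 2*((x + x²)*(1/(2*x))) = 2*((x + x²)/(2*x)) = (x + x²)/x)
1/(-3195 + d(g(H), B)) = 1/(-3195 + ((1 - 5) + 0)) = 1/(-3195 + (-4 + 0)) = 1/(-3195 - 4) = 1/(-3199) = -1/3199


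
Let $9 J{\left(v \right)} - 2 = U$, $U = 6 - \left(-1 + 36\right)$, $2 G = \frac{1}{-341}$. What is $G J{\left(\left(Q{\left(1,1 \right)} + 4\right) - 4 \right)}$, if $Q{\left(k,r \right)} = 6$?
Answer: $\frac{3}{682} \approx 0.0043988$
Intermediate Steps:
$G = - \frac{1}{682}$ ($G = \frac{1}{2 \left(-341\right)} = \frac{1}{2} \left(- \frac{1}{341}\right) = - \frac{1}{682} \approx -0.0014663$)
$U = -29$ ($U = 6 - 35 = -29$)
$J{\left(v \right)} = -3$ ($J{\left(v \right)} = \frac{2}{9} + \frac{1}{9} \left(-29\right) = \frac{2}{9} - \frac{29}{9} = -3$)
$G J{\left(\left(Q{\left(1,1 \right)} + 4\right) - 4 \right)} = \left(- \frac{1}{682}\right) \left(-3\right) = \frac{3}{682}$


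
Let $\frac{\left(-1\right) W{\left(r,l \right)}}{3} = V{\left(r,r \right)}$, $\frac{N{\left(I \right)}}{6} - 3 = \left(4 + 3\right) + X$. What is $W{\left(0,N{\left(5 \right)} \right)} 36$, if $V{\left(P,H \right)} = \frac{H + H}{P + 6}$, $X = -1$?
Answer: $0$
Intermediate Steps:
$N{\left(I \right)} = 54$ ($N{\left(I \right)} = 18 + 6 \left(\left(4 + 3\right) - 1\right) = 18 + 6 \left(7 - 1\right) = 18 + 6 \cdot 6 = 18 + 36 = 54$)
$V{\left(P,H \right)} = \frac{2 H}{6 + P}$
$W{\left(r,l \right)} = - \frac{6 r}{6 + r}$ ($W{\left(r,l \right)} = - 3 \frac{2 r}{6 + r} = - \frac{6 r}{6 + r}$)
$W{\left(0,N{\left(5 \right)} \right)} 36 = \left(-6\right) 0 \frac{1}{6 + 0} \cdot 36 = \left(-6\right) 0 \cdot \frac{1}{6} \cdot 36 = 0 \cdot 36 = 0$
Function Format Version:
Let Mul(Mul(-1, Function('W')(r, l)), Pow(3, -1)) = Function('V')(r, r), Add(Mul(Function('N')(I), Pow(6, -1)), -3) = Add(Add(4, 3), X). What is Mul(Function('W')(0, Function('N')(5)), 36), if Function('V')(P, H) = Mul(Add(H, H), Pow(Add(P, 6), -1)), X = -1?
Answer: 0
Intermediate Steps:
Function('N')(I) = 54 (Function('N')(I) = Add(18, Mul(6, Add(Add(4, 3), -1))) = Add(18, Mul(6, Add(7, -1))) = Add(18, Mul(6, 6)) = Add(18, 36) = 54)
Function('V')(P, H) = Mul(2, H, Pow(Add(6, P), -1)) (Function('V')(P, H) = Mul(Mul(2, H), Pow(Add(6, P), -1)) = Mul(2, H, Pow(Add(6, P), -1)))
Function('W')(r, l) = Mul(-6, r, Pow(Add(6, r), -1)) (Function('W')(r, l) = Mul(-3, Mul(2, r, Pow(Add(6, r), -1))) = Mul(-6, r, Pow(Add(6, r), -1)))
Mul(Function('W')(0, Function('N')(5)), 36) = Mul(Mul(-6, 0, Pow(Add(6, 0), -1)), 36) = Mul(Mul(-6, 0, Pow(6, -1)), 36) = Mul(Mul(-6, 0, Rational(1, 6)), 36) = Mul(0, 36) = 0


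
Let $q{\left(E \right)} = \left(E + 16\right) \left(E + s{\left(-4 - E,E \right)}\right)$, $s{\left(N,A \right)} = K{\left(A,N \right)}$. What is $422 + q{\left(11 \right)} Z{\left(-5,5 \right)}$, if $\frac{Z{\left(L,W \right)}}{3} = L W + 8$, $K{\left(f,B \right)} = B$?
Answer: $5930$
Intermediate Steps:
$s{\left(N,A \right)} = N$
$q{\left(E \right)} = -64 - 4 E$ ($q{\left(E \right)} = \left(E + 16\right) \left(E - \left(4 + E\right)\right) = \left(16 + E\right) \left(-4\right) = -64 - 4 E$)
$Z{\left(L,W \right)} = 24 + 3 L W$ ($Z{\left(L,W \right)} = 3 \left(L W + 8\right) = 3 \left(8 + L W\right) = 24 + 3 L W$)
$422 + q{\left(11 \right)} Z{\left(-5,5 \right)} = 422 + \left(-64 - 44\right) \left(24 + 3 \left(-5\right) 5\right) = 422 + \left(-64 - 44\right) \left(24 - 75\right) = 422 - -5508 = 422 + 5508 = 5930$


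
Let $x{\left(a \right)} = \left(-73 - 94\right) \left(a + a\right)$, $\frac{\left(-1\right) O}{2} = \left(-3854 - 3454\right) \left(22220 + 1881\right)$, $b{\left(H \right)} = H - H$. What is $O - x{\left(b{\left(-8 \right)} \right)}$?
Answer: $352260216$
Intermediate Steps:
$b{\left(H \right)} = 0$
$O = 352260216$ ($O = - 2 \left(-3854 - 3454\right) \left(22220 + 1881\right) = - 2 \left(\left(-7308\right) 24101\right) = \left(-2\right) \left(-176130108\right) = 352260216$)
$x{\left(a \right)} = - 334 a$ ($x{\left(a \right)} = - 167 \cdot 2 a = - 334 a$)
$O - x{\left(b{\left(-8 \right)} \right)} = 352260216 - \left(-334\right) 0 = 352260216 - 0 = 352260216 + 0 = 352260216$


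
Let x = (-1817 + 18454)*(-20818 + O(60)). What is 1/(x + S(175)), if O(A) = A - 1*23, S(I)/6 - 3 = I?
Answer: -1/345732429 ≈ -2.8924e-9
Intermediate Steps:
S(I) = 18 + 6*I
O(A) = -23 + A (O(A) = A - 23 = -23 + A)
x = -345733497 (x = (-1817 + 18454)*(-20818 + (-23 + 60)) = 16637*(-20818 + 37) = 16637*(-20781) = -345733497)
1/(x + S(175)) = 1/(-345733497 + (18 + 6*175)) = 1/(-345733497 + (18 + 1050)) = 1/(-345733497 + 1068) = 1/(-345732429) = -1/345732429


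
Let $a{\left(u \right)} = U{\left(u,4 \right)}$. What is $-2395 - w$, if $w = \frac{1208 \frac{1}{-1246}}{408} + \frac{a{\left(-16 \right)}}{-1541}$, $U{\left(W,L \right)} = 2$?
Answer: $- \frac{234528544687}{97924386} \approx -2395.0$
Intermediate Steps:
$a{\left(u \right)} = 2$
$w = - \frac{359783}{97924386}$ ($w = \frac{1208 \frac{1}{-1246}}{408} + \frac{2}{-1541} = 1208 \left(- \frac{1}{1246}\right) \frac{1}{408} + 2 \left(- \frac{1}{1541}\right) = \left(- \frac{604}{623}\right) \frac{1}{408} - \frac{2}{1541} = - \frac{151}{63546} - \frac{2}{1541} = - \frac{359783}{97924386} \approx -0.0036741$)
$-2395 - w = -2395 - - \frac{359783}{97924386} = -2395 + \frac{359783}{97924386} = - \frac{234528544687}{97924386}$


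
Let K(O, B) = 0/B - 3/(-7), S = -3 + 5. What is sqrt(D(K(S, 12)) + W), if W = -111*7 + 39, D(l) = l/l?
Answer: I*sqrt(737) ≈ 27.148*I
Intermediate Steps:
S = 2
K(O, B) = 3/7 (K(O, B) = 0 - 3*(-1/7) = 0 + 3/7 = 3/7)
D(l) = 1
W = -738 (W = -777 + 39 = -738)
sqrt(D(K(S, 12)) + W) = sqrt(1 - 738) = sqrt(-737) = I*sqrt(737)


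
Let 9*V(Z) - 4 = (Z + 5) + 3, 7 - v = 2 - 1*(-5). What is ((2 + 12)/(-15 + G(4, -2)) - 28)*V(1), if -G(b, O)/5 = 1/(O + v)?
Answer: -9464/225 ≈ -42.062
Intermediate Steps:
v = 0 (v = 7 - (2 - 1*(-5)) = 7 - (2 + 5) = 7 - 1*7 = 7 - 7 = 0)
V(Z) = 4/3 + Z/9 (V(Z) = 4/9 + ((Z + 5) + 3)/9 = 4/9 + ((5 + Z) + 3)/9 = 4/9 + (8 + Z)/9 = 4/9 + (8/9 + Z/9) = 4/3 + Z/9)
G(b, O) = -5/O (G(b, O) = -5/(O + 0) = -5/O)
((2 + 12)/(-15 + G(4, -2)) - 28)*V(1) = ((2 + 12)/(-15 - 5/(-2)) - 28)*(4/3 + (⅑)*1) = (14/(-15 - 5*(-½)) - 28)*(4/3 + ⅑) = (14/(-15 + 5/2) - 28)*(13/9) = (14/(-25/2) - 28)*(13/9) = (14*(-2/25) - 28)*(13/9) = (-28/25 - 28)*(13/9) = -728/25*13/9 = -9464/225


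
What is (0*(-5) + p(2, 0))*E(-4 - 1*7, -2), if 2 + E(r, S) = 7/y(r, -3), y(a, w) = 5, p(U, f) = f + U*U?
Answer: -12/5 ≈ -2.4000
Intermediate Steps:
p(U, f) = f + U**2
E(r, S) = -3/5 (E(r, S) = -2 + 7/5 = -3/5)
(0*(-5) + p(2, 0))*E(-4 - 1*7, -2) = (0*(-5) + (0 + 2**2))*(-3/5) = (0 + (0 + 4))*(-3/5) = (0 + 4)*(-3/5) = 4*(-3/5) = -12/5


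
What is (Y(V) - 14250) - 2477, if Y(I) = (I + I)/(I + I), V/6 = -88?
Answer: -16726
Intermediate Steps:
V = -528 (V = 6*(-88) = -528)
Y(I) = 1 (Y(I) = (2*I)/((2*I)) = (2*I)*(1/(2*I)) = 1)
(Y(V) - 14250) - 2477 = (1 - 14250) - 2477 = -14249 - 2477 = -16726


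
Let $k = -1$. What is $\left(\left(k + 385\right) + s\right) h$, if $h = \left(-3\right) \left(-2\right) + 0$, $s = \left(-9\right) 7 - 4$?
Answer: $1902$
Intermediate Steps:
$s = -67$ ($s = -63 - 4 = -67$)
$h = 6$ ($h = 6 + 0 = 6$)
$\left(\left(k + 385\right) + s\right) h = \left(\left(-1 + 385\right) - 67\right) 6 = \left(384 - 67\right) 6 = 317 \cdot 6 = 1902$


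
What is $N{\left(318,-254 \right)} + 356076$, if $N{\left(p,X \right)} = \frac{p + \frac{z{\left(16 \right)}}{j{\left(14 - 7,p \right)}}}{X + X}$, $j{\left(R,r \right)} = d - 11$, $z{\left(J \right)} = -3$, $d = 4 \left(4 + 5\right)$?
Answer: $\frac{4522157253}{12700} \approx 3.5608 \cdot 10^{5}$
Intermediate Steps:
$d = 36$ ($d = 4 \cdot 9 = 36$)
$j{\left(R,r \right)} = 25$ ($j{\left(R,r \right)} = 36 - 11 = 25$)
$N{\left(p,X \right)} = \frac{- \frac{3}{25} + p}{2 X}$ ($N{\left(p,X \right)} = \frac{p - \frac{3}{25}}{X + X} = \frac{p - \frac{3}{25}}{2 X} = \left(p - \frac{3}{25}\right) \frac{1}{2 X} = \left(- \frac{3}{25} + p\right) \frac{1}{2 X} = \frac{- \frac{3}{25} + p}{2 X}$)
$N{\left(318,-254 \right)} + 356076 = \frac{-3 + 25 \cdot 318}{50 \left(-254\right)} + 356076 = \frac{1}{50} \left(- \frac{1}{254}\right) \left(-3 + 7950\right) + 356076 = \frac{1}{50} \left(- \frac{1}{254}\right) 7947 + 356076 = - \frac{7947}{12700} + 356076 = \frac{4522157253}{12700}$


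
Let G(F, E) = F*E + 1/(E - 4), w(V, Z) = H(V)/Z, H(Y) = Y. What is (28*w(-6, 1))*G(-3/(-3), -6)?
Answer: 5124/5 ≈ 1024.8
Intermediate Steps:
w(V, Z) = V/Z
G(F, E) = 1/(-4 + E) + E*F (G(F, E) = E*F + 1/(-4 + E) = 1/(-4 + E) + E*F)
(28*w(-6, 1))*G(-3/(-3), -6) = (28*(-6/1))*((1 - 3/(-3)*(-6)² - 4*(-6)*(-3/(-3)))/(-4 - 6)) = (28*(-6*1))*((1 - 3*(-⅓)*36 - 4*(-6)*(-3*(-⅓)))/(-10)) = (28*(-6))*(-(1 + 1*36 - 4*(-6)*1)/10) = -(-84)*(1 + 36 + 24)/5 = -(-84)*61/5 = -168*(-61/10) = 5124/5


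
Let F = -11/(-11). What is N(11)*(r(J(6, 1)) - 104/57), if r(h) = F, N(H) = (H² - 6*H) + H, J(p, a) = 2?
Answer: -1034/19 ≈ -54.421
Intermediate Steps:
F = 1 (F = -11*(-1/11) = 1)
N(H) = H² - 5*H
r(h) = 1
N(11)*(r(J(6, 1)) - 104/57) = (11*(-5 + 11))*(1 - 104/57) = (11*6)*(1 - 104*1/57) = 66*(1 - 104/57) = 66*(-47/57) = -1034/19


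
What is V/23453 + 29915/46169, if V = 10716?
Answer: 25454117/23038331 ≈ 1.1049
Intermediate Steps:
V/23453 + 29915/46169 = 10716/23453 + 29915/46169 = 10716*(1/23453) + 29915*(1/46169) = 228/499 + 29915/46169 = 25454117/23038331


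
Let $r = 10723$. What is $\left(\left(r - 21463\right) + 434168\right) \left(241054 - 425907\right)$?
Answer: $-78271936084$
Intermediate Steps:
$\left(\left(r - 21463\right) + 434168\right) \left(241054 - 425907\right) = \left(\left(10723 - 21463\right) + 434168\right) \left(241054 - 425907\right) = \left(\left(10723 - 21463\right) + 434168\right) \left(-184853\right) = \left(-10740 + 434168\right) \left(-184853\right) = 423428 \left(-184853\right) = -78271936084$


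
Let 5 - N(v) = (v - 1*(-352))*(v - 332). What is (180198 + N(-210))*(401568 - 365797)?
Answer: 9199120757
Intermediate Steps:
N(v) = 5 - (-332 + v)*(352 + v) (N(v) = 5 - (v - 1*(-352))*(v - 332) = 5 - (v + 352)*(-332 + v) = 5 - (352 + v)*(-332 + v) = 5 - (-332 + v)*(352 + v))
(180198 + N(-210))*(401568 - 365797) = (180198 + (116869 - 1*(-210)² - 20*(-210)))*(401568 - 365797) = (180198 + (116869 - 1*44100 + 4200))*35771 = (180198 + (116869 - 44100 + 4200))*35771 = (180198 + 76969)*35771 = 257167*35771 = 9199120757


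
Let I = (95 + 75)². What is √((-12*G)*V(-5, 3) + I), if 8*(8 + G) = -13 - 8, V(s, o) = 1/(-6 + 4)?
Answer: √115345/2 ≈ 169.81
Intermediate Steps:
V(s, o) = -½ (V(s, o) = 1/(-2) = -½)
G = -85/8 (G = -8 + (-13 - 8)/8 = -8 + (⅛)*(-21) = -8 - 21/8 = -85/8 ≈ -10.625)
I = 28900 (I = 170² = 28900)
√((-12*G)*V(-5, 3) + I) = √(-12*(-85/8)*(-½) + 28900) = √((255/2)*(-½) + 28900) = √(-255/4 + 28900) = √(115345/4) = √115345/2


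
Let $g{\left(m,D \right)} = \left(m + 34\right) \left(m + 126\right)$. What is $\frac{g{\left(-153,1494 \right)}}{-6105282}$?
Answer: $- \frac{1071}{2035094} \approx -0.00052627$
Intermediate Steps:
$g{\left(m,D \right)} = \left(34 + m\right) \left(126 + m\right)$
$\frac{g{\left(-153,1494 \right)}}{-6105282} = \frac{4284 + \left(-153\right)^{2} + 160 \left(-153\right)}{-6105282} = \left(4284 + 23409 - 24480\right) \left(- \frac{1}{6105282}\right) = 3213 \left(- \frac{1}{6105282}\right) = - \frac{1071}{2035094}$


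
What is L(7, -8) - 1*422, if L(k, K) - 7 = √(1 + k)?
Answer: -415 + 2*√2 ≈ -412.17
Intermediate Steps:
L(k, K) = 7 + √(1 + k)
L(7, -8) - 1*422 = (7 + √(1 + 7)) - 1*422 = (7 + √8) - 422 = (7 + 2*√2) - 422 = -415 + 2*√2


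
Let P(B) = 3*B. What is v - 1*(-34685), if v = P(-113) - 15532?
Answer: 18814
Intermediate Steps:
v = -15871 (v = 3*(-113) - 15532 = -339 - 15532 = -15871)
v - 1*(-34685) = -15871 - 1*(-34685) = -15871 + 34685 = 18814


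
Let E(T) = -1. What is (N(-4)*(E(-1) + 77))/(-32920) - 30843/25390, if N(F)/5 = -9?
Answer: -11606472/10447985 ≈ -1.1109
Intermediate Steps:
N(F) = -45 (N(F) = 5*(-9) = -45)
(N(-4)*(E(-1) + 77))/(-32920) - 30843/25390 = -45*(-1 + 77)/(-32920) - 30843/25390 = -45*76*(-1/32920) - 30843*1/25390 = -3420*(-1/32920) - 30843/25390 = 171/1646 - 30843/25390 = -11606472/10447985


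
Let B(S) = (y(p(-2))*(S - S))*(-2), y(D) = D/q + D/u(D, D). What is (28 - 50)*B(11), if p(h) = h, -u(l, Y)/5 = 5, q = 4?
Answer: 0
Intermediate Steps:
u(l, Y) = -25 (u(l, Y) = -5*5 = -25)
y(D) = 21*D/100 (y(D) = D/4 + D/(-25) = D*(¼) + D*(-1/25) = D/4 - D/25 = 21*D/100)
B(S) = 0 (B(S) = (((21/100)*(-2))*(S - S))*(-2) = -21/50*0*(-2) = 0*(-2) = 0)
(28 - 50)*B(11) = (28 - 50)*0 = -22*0 = 0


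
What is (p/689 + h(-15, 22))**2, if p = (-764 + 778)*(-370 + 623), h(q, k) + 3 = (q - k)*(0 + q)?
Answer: 147356176900/474721 ≈ 3.1041e+5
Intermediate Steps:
h(q, k) = -3 + q*(q - k) (h(q, k) = -3 + (q - k)*(0 + q) = -3 + (q - k)*q = -3 + q*(q - k))
p = 3542 (p = 14*253 = 3542)
(p/689 + h(-15, 22))**2 = (3542/689 + (-3 + (-15)**2 - 1*22*(-15)))**2 = (3542*(1/689) + (-3 + 225 + 330))**2 = (3542/689 + 552)**2 = (383870/689)**2 = 147356176900/474721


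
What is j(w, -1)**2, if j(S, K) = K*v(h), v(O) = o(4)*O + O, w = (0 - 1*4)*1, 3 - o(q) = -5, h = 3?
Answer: 729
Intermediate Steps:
o(q) = 8 (o(q) = 3 - 1*(-5) = 3 + 5 = 8)
w = -4 (w = (0 - 4)*1 = -4*1 = -4)
v(O) = 9*O (v(O) = 8*O + O = 9*O)
j(S, K) = 27*K (j(S, K) = K*(9*3) = K*27 = 27*K)
j(w, -1)**2 = (27*(-1))**2 = (-27)**2 = 729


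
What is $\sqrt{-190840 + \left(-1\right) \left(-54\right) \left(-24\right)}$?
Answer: $2 i \sqrt{48034} \approx 438.33 i$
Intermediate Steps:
$\sqrt{-190840 + \left(-1\right) \left(-54\right) \left(-24\right)} = \sqrt{-190840 + 54 \left(-24\right)} = \sqrt{-190840 - 1296} = \sqrt{-192136} = 2 i \sqrt{48034}$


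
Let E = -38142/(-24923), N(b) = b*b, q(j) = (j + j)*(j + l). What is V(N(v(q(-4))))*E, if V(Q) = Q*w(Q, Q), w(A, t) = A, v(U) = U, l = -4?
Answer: 639916572672/24923 ≈ 2.5676e+7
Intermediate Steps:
q(j) = 2*j*(-4 + j) (q(j) = (j + j)*(j - 4) = (2*j)*(-4 + j) = 2*j*(-4 + j))
N(b) = b²
V(Q) = Q² (V(Q) = Q*Q = Q²)
E = 38142/24923 (E = -38142*(-1/24923) = 38142/24923 ≈ 1.5304)
V(N(v(q(-4))))*E = ((2*(-4)*(-4 - 4))²)²*(38142/24923) = ((2*(-4)*(-8))²)²*(38142/24923) = (64²)²*(38142/24923) = 4096²*(38142/24923) = 16777216*(38142/24923) = 639916572672/24923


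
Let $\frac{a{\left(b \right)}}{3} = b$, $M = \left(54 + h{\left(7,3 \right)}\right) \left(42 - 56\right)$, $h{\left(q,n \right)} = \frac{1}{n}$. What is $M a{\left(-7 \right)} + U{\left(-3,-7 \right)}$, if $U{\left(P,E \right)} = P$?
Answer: $15971$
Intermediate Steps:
$M = - \frac{2282}{3}$ ($M = \left(54 + \frac{1}{3}\right) \left(42 - 56\right) = \left(54 + \frac{1}{3}\right) \left(-14\right) = \frac{163}{3} \left(-14\right) = - \frac{2282}{3} \approx -760.67$)
$a{\left(b \right)} = 3 b$
$M a{\left(-7 \right)} + U{\left(-3,-7 \right)} = - \frac{2282 \cdot 3 \left(-7\right)}{3} - 3 = \left(- \frac{2282}{3}\right) \left(-21\right) - 3 = 15974 - 3 = 15971$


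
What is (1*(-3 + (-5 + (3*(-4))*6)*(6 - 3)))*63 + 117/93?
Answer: -456963/31 ≈ -14741.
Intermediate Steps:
(1*(-3 + (-5 + (3*(-4))*6)*(6 - 3)))*63 + 117/93 = (1*(-3 + (-5 - 12*6)*3))*63 + 117*(1/93) = (1*(-3 + (-5 - 72)*3))*63 + 39/31 = (1*(-3 - 77*3))*63 + 39/31 = (1*(-3 - 231))*63 + 39/31 = (1*(-234))*63 + 39/31 = -234*63 + 39/31 = -14742 + 39/31 = -456963/31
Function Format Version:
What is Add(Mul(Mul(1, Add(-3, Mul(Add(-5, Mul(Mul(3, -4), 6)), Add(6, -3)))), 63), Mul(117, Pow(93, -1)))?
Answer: Rational(-456963, 31) ≈ -14741.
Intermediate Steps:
Add(Mul(Mul(1, Add(-3, Mul(Add(-5, Mul(Mul(3, -4), 6)), Add(6, -3)))), 63), Mul(117, Pow(93, -1))) = Add(Mul(Mul(1, Add(-3, Mul(Add(-5, Mul(-12, 6)), 3))), 63), Mul(117, Rational(1, 93))) = Add(Mul(Mul(1, Add(-3, Mul(Add(-5, -72), 3))), 63), Rational(39, 31)) = Add(Mul(Mul(1, Add(-3, Mul(-77, 3))), 63), Rational(39, 31)) = Add(Mul(Mul(1, Add(-3, -231)), 63), Rational(39, 31)) = Add(Mul(Mul(1, -234), 63), Rational(39, 31)) = Add(Mul(-234, 63), Rational(39, 31)) = Add(-14742, Rational(39, 31)) = Rational(-456963, 31)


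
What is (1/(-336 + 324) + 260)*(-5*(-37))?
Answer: 577015/12 ≈ 48085.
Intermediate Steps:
(1/(-336 + 324) + 260)*(-5*(-37)) = (1/(-12) + 260)*185 = (-1/12 + 260)*185 = (3119/12)*185 = 577015/12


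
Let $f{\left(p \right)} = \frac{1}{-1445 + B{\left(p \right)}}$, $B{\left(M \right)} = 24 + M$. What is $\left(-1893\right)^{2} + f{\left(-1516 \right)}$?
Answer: $\frac{10524589712}{2937} \approx 3.5834 \cdot 10^{6}$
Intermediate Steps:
$f{\left(p \right)} = \frac{1}{-1421 + p}$ ($f{\left(p \right)} = \frac{1}{-1445 + \left(24 + p\right)} = \frac{1}{-1421 + p}$)
$\left(-1893\right)^{2} + f{\left(-1516 \right)} = \left(-1893\right)^{2} + \frac{1}{-1421 - 1516} = 3583449 + \frac{1}{-2937} = 3583449 - \frac{1}{2937} = \frac{10524589712}{2937}$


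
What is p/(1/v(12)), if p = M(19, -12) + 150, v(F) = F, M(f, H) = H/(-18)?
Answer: 1808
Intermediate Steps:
M(f, H) = -H/18 (M(f, H) = H*(-1/18) = -H/18)
p = 452/3 (p = -1/18*(-12) + 150 = 2/3 + 150 = 452/3 ≈ 150.67)
p/(1/v(12)) = 452/(3*(1/12)) = (452/3)*12 = 1808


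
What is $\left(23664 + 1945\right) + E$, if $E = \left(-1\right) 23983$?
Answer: $1626$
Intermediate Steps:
$E = -23983$
$\left(23664 + 1945\right) + E = \left(23664 + 1945\right) - 23983 = 25609 - 23983 = 1626$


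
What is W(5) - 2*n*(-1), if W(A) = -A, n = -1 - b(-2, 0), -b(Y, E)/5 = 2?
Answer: 13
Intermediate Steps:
b(Y, E) = -10 (b(Y, E) = -5*2 = -10)
n = 9 (n = -1 - 1*(-10) = -1 + 10 = 9)
W(5) - 2*n*(-1) = -1*5 - 2*9*(-1) = -5 - 18*(-1) = -5 + 18 = 13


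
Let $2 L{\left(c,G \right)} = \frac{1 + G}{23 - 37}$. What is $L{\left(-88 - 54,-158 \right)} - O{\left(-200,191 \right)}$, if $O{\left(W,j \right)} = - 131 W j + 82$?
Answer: $- \frac{140119739}{28} \approx -5.0043 \cdot 10^{6}$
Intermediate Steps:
$O{\left(W,j \right)} = 82 - 131 W j$ ($O{\left(W,j \right)} = - 131 W j + 82 = 82 - 131 W j$)
$L{\left(c,G \right)} = - \frac{1}{28} - \frac{G}{28}$ ($L{\left(c,G \right)} = \frac{\left(1 + G\right) \frac{1}{23 - 37}}{2} = \frac{\left(1 + G\right) \frac{1}{-14}}{2} = \frac{\left(1 + G\right) \left(- \frac{1}{14}\right)}{2} = \frac{- \frac{1}{14} - \frac{G}{14}}{2} = - \frac{1}{28} - \frac{G}{28}$)
$L{\left(-88 - 54,-158 \right)} - O{\left(-200,191 \right)} = \left(- \frac{1}{28} - - \frac{79}{14}\right) - \left(82 - \left(-26200\right) 191\right) = \left(- \frac{1}{28} + \frac{79}{14}\right) - \left(82 + 5004200\right) = \frac{157}{28} - 5004282 = - \frac{140119739}{28}$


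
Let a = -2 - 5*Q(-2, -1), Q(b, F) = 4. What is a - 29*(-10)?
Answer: 268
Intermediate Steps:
a = -22 (a = -2 - 5*4 = -2 - 20 = -22)
a - 29*(-10) = -22 - 29*(-10) = -22 + 290 = 268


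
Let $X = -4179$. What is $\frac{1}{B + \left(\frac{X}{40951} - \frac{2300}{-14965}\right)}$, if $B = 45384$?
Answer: $\frac{122566343}{5562557240425} \approx 2.2034 \cdot 10^{-5}$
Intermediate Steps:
$\frac{1}{B + \left(\frac{X}{40951} - \frac{2300}{-14965}\right)} = \frac{1}{45384 - \left(- \frac{460}{2993} + \frac{4179}{40951}\right)} = \frac{1}{45384 - - \frac{6329713}{122566343}} = \frac{1}{45384 + \left(- \frac{4179}{40951} + \frac{460}{2993}\right)} = \frac{1}{45384 + \frac{6329713}{122566343}} = \frac{1}{\frac{5562557240425}{122566343}} = \frac{122566343}{5562557240425}$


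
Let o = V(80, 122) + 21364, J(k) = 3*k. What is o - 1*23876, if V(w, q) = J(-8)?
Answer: -2536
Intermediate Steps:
V(w, q) = -24 (V(w, q) = 3*(-8) = -24)
o = 21340 (o = -24 + 21364 = 21340)
o - 1*23876 = 21340 - 1*23876 = 21340 - 23876 = -2536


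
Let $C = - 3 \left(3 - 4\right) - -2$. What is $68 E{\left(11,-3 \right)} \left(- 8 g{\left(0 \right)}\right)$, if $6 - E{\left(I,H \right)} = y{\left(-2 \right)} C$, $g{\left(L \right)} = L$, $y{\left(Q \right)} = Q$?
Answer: $0$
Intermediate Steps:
$C = 5$ ($C = \left(-3\right) \left(-1\right) + 2 = 3 + 2 = 5$)
$E{\left(I,H \right)} = 16$ ($E{\left(I,H \right)} = 6 - \left(-2\right) 5 = 6 - -10 = 6 + 10 = 16$)
$68 E{\left(11,-3 \right)} \left(- 8 g{\left(0 \right)}\right) = 68 \cdot 16 \left(\left(-8\right) 0\right) = 1088 \cdot 0 = 0$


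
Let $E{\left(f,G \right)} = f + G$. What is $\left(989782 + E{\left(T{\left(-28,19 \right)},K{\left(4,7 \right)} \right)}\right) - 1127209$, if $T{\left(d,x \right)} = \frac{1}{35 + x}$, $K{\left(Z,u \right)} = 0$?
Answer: $- \frac{7421057}{54} \approx -1.3743 \cdot 10^{5}$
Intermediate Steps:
$E{\left(f,G \right)} = G + f$
$\left(989782 + E{\left(T{\left(-28,19 \right)},K{\left(4,7 \right)} \right)}\right) - 1127209 = \left(989782 + \left(0 + \frac{1}{35 + 19}\right)\right) - 1127209 = \left(989782 + \left(0 + \frac{1}{54}\right)\right) - 1127209 = \left(989782 + \frac{1}{54}\right) - 1127209 = \frac{53448229}{54} - 1127209 = - \frac{7421057}{54}$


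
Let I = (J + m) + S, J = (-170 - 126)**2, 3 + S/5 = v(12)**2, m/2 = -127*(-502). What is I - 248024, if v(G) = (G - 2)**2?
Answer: 17085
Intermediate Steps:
v(G) = (-2 + G)**2
m = 127508 (m = 2*(-127*(-502)) = 2*63754 = 127508)
S = 49985 (S = -15 + 5*((-2 + 12)**2)**2 = -15 + 5*(10**2)**2 = -15 + 5*100**2 = -15 + 5*10000 = -15 + 50000 = 49985)
J = 87616 (J = (-296)**2 = 87616)
I = 265109 (I = (87616 + 127508) + 49985 = 215124 + 49985 = 265109)
I - 248024 = 265109 - 248024 = 17085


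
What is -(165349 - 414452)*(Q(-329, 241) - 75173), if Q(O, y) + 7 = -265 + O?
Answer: -18875530722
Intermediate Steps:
Q(O, y) = -272 + O (Q(O, y) = -7 + (-265 + O) = -272 + O)
-(165349 - 414452)*(Q(-329, 241) - 75173) = -(165349 - 414452)*((-272 - 329) - 75173) = -(-249103)*(-601 - 75173) = -(-249103)*(-75774) = -1*18875530722 = -18875530722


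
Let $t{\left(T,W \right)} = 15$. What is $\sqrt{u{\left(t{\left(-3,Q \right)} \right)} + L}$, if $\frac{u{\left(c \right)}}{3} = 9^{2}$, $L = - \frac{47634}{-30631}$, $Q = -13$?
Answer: $\frac{\sqrt{229455810177}}{30631} \approx 15.638$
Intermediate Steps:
$L = \frac{47634}{30631}$ ($L = \left(-47634\right) \left(- \frac{1}{30631}\right) = \frac{47634}{30631} \approx 1.5551$)
$u{\left(c \right)} = 243$ ($u{\left(c \right)} = 3 \cdot 9^{2} = 3 \cdot 81 = 243$)
$\sqrt{u{\left(t{\left(-3,Q \right)} \right)} + L} = \sqrt{243 + \frac{47634}{30631}} = \sqrt{\frac{7490967}{30631}} = \frac{\sqrt{229455810177}}{30631}$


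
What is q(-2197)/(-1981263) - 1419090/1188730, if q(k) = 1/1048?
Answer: -294654685637089/246823573075752 ≈ -1.1938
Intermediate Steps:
q(k) = 1/1048
q(-2197)/(-1981263) - 1419090/1188730 = (1/1048)/(-1981263) - 1419090/1188730 = (1/1048)*(-1/1981263) - 1419090*1/1188730 = -1/2076363624 - 141909/118873 = -294654685637089/246823573075752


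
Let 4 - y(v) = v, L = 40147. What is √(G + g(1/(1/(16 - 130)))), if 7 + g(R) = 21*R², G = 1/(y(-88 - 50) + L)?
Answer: √442986849752878/40289 ≈ 522.41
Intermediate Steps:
y(v) = 4 - v
G = 1/40289 (G = 1/((4 - (-88 - 50)) + 40147) = 1/((4 - 1*(-138)) + 40147) = 1/((4 + 138) + 40147) = 1/(142 + 40147) = 1/40289 ≈ 2.4821e-5)
g(R) = -7 + 21*R²
√(G + g(1/(1/(16 - 130)))) = √(1/40289 + (-7 + 21*(1/(1/(16 - 130)))²)) = √(1/40289 + (-7 + 21*(1/(1/(-114)))²)) = √(1/40289 + (-7 + 21*(1/(-1/114))²)) = √(1/40289 + (-7 + 21*(-114)²)) = √(1/40289 + (-7 + 21*12996)) = √(1/40289 + (-7 + 272916)) = √(1/40289 + 272909) = √(10995230702/40289) = √442986849752878/40289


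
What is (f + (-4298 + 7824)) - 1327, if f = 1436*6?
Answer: 10815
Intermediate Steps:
f = 8616
(f + (-4298 + 7824)) - 1327 = (8616 + (-4298 + 7824)) - 1327 = (8616 + 3526) - 1327 = 12142 - 1327 = 10815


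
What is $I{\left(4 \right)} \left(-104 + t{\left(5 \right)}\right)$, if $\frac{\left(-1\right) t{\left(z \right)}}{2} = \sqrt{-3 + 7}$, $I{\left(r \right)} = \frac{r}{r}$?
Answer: $-108$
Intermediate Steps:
$I{\left(r \right)} = 1$
$t{\left(z \right)} = -4$ ($t{\left(z \right)} = - 2 \sqrt{-3 + 7} = - 2 \sqrt{4} = \left(-2\right) 2 = -4$)
$I{\left(4 \right)} \left(-104 + t{\left(5 \right)}\right) = 1 \left(-104 - 4\right) = 1 \left(-108\right) = -108$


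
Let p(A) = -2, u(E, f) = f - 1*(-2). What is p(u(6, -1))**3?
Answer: -8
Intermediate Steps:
u(E, f) = 2 + f (u(E, f) = f + 2 = 2 + f)
p(u(6, -1))**3 = (-2)**3 = -8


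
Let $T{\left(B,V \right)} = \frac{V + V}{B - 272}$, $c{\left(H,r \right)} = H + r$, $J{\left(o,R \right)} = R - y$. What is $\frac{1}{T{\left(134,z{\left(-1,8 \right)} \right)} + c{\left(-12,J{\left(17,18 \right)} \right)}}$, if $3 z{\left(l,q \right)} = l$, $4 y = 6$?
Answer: $\frac{414}{1865} \approx 0.22198$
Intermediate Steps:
$y = \frac{3}{2}$ ($y = \frac{1}{4} \cdot 6 = \frac{3}{2} \approx 1.5$)
$z{\left(l,q \right)} = \frac{l}{3}$
$J{\left(o,R \right)} = - \frac{3}{2} + R$ ($J{\left(o,R \right)} = R - \frac{3}{2} = - \frac{3}{2} + R$)
$T{\left(B,V \right)} = \frac{2 V}{-272 + B}$
$\frac{1}{T{\left(134,z{\left(-1,8 \right)} \right)} + c{\left(-12,J{\left(17,18 \right)} \right)}} = \frac{1}{\frac{2 \cdot \frac{1}{3} \left(-1\right)}{-272 + 134} + \left(-12 + \left(- \frac{3}{2} + 18\right)\right)} = \frac{1}{2 \left(- \frac{1}{3}\right) \frac{1}{-138} + \left(-12 + \frac{33}{2}\right)} = \frac{1}{2 \left(- \frac{1}{3}\right) \left(- \frac{1}{138}\right) + \frac{9}{2}} = \frac{1}{\frac{1}{207} + \frac{9}{2}} = \frac{1}{\frac{1865}{414}} = \frac{414}{1865}$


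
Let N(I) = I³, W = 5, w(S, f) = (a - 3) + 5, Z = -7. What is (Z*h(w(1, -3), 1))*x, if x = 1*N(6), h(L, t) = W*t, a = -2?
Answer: -7560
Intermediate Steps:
w(S, f) = 0 (w(S, f) = (-2 - 3) + 5 = -5 + 5 = 0)
h(L, t) = 5*t
x = 216 (x = 1*6³ = 1*216 = 216)
(Z*h(w(1, -3), 1))*x = -35*216 = -7560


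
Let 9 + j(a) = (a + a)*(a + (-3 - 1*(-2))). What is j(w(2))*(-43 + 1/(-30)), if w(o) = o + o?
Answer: -1291/2 ≈ -645.50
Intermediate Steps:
w(o) = 2*o
j(a) = -9 + 2*a*(-1 + a) (j(a) = -9 + (a + a)*(a + (-3 - 1*(-2))) = -9 + (2*a)*(a + (-3 + 2)) = -9 + (2*a)*(a - 1) = -9 + (2*a)*(-1 + a) = -9 + 2*a*(-1 + a))
j(w(2))*(-43 + 1/(-30)) = (-9 - 4*2 + 2*(2*2)**2)*(-43 + 1/(-30)) = (-9 - 2*4 + 2*4**2)*(-43 - 1/30) = (-9 - 8 + 2*16)*(-1291/30) = (-9 - 8 + 32)*(-1291/30) = 15*(-1291/30) = -1291/2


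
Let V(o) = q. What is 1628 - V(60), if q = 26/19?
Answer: 30906/19 ≈ 1626.6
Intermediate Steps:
q = 26/19 (q = 26*(1/19) = 26/19 ≈ 1.3684)
V(o) = 26/19
1628 - V(60) = 1628 - 1*26/19 = 1628 - 26/19 = 30906/19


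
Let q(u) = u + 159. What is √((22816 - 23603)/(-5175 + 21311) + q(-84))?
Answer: √4878772042/8068 ≈ 8.6574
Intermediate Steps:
q(u) = 159 + u
√((22816 - 23603)/(-5175 + 21311) + q(-84)) = √((22816 - 23603)/(-5175 + 21311) + (159 - 84)) = √(-787/16136 + 75) = √(1209413/16136) = √4878772042/8068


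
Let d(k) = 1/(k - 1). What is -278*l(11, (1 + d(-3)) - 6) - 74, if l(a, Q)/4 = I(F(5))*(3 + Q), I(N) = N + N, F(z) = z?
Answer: 24946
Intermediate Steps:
I(N) = 2*N
d(k) = 1/(-1 + k)
l(a, Q) = 120 + 40*Q (l(a, Q) = 4*((2*5)*(3 + Q)) = 4*(10*(3 + Q)) = 4*(30 + 10*Q) = 120 + 40*Q)
-278*l(11, (1 + d(-3)) - 6) - 74 = -278*(120 + 40*((1 + 1/(-1 - 3)) - 6)) - 74 = -278*(120 + 40*((1 + 1/(-4)) - 6)) - 74 = -278*(120 + 40*((1 - 1/4) - 6)) - 74 = -278*(120 + 40*(3/4 - 6)) - 74 = -278*(120 + 40*(-21/4)) - 74 = -278*(120 - 210) - 74 = -278*(-90) - 74 = 25020 - 74 = 24946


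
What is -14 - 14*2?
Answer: -42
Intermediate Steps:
-14 - 14*2 = -14 - 28 = -42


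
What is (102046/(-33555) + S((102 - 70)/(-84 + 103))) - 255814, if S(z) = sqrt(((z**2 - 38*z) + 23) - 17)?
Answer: -8583940816/33555 + I*sqrt(19914)/19 ≈ -2.5582e+5 + 7.4272*I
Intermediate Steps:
S(z) = sqrt(6 + z**2 - 38*z) (S(z) = sqrt((23 + z**2 - 38*z) - 17) = sqrt(6 + z**2 - 38*z))
(102046/(-33555) + S((102 - 70)/(-84 + 103))) - 255814 = (102046/(-33555) + sqrt(6 + ((102 - 70)/(-84 + 103))**2 - 38*(102 - 70)/(-84 + 103))) - 255814 = (102046*(-1/33555) + sqrt(6 + (32/19)**2 - 1216/19)) - 255814 = (-102046/33555 + sqrt(6 + (32*(1/19))**2 - 1216/19)) - 255814 = (-102046/33555 + sqrt(6 + (32/19)**2 - 38*32/19)) - 255814 = (-102046/33555 + sqrt(6 + 1024/361 - 64)) - 255814 = (-102046/33555 + sqrt(-19914/361)) - 255814 = (-102046/33555 + I*sqrt(19914)/19) - 255814 = -8583940816/33555 + I*sqrt(19914)/19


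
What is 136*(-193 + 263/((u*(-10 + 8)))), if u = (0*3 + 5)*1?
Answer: -149124/5 ≈ -29825.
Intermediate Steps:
u = 5 (u = (0 + 5)*1 = 5*1 = 5)
136*(-193 + 263/((u*(-10 + 8)))) = 136*(-193 + 263/((5*(-10 + 8)))) = 136*(-193 + 263/((5*(-2)))) = 136*(-193 + 263/(-10)) = 136*(-193 + 263*(-⅒)) = 136*(-193 - 263/10) = 136*(-2193/10) = -149124/5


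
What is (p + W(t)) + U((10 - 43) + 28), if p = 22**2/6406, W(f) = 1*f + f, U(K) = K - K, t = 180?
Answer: 1153322/3203 ≈ 360.08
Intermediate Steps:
U(K) = 0
W(f) = 2*f (W(f) = f + f = 2*f)
p = 242/3203 (p = 484*(1/6406) = 242/3203 ≈ 0.075554)
(p + W(t)) + U((10 - 43) + 28) = (242/3203 + 2*180) + 0 = (242/3203 + 360) + 0 = 1153322/3203 + 0 = 1153322/3203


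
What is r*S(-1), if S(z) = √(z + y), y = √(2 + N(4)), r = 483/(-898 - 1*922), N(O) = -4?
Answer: -69*√(-1 + I*√2)/260 ≈ -0.16056 - 0.31017*I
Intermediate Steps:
r = -69/260 (r = 483/(-898 - 922) = 483/(-1820) = 483*(-1/1820) = -69/260 ≈ -0.26538)
y = I*√2 (y = √(2 - 4) = √(-2) = I*√2 ≈ 1.4142*I)
S(z) = √(z + I*√2)
r*S(-1) = -69*√(-1 + I*√2)/260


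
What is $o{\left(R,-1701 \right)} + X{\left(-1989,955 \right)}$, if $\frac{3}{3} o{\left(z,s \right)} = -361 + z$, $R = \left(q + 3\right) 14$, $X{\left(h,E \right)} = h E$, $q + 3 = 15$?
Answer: $-1899646$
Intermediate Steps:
$q = 12$ ($q = -3 + 15 = 12$)
$X{\left(h,E \right)} = E h$
$R = 210$ ($R = \left(12 + 3\right) 14 = 15 \cdot 14 = 210$)
$o{\left(z,s \right)} = -361 + z$
$o{\left(R,-1701 \right)} + X{\left(-1989,955 \right)} = \left(-361 + 210\right) + 955 \left(-1989\right) = -151 - 1899495 = -1899646$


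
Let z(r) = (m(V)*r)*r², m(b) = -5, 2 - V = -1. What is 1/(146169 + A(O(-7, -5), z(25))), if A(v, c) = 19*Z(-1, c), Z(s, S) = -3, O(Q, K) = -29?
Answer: 1/146112 ≈ 6.8441e-6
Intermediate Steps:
V = 3 (V = 2 - 1*(-1) = 2 + 1 = 3)
z(r) = -5*r³ (z(r) = (-5*r)*r² = -5*r³)
A(v, c) = -57 (A(v, c) = 19*(-3) = -57)
1/(146169 + A(O(-7, -5), z(25))) = 1/(146169 - 57) = 1/146112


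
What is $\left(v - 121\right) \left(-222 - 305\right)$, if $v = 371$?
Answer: $-131750$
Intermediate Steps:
$\left(v - 121\right) \left(-222 - 305\right) = \left(371 - 121\right) \left(-222 - 305\right) = 250 \left(-527\right) = -131750$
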